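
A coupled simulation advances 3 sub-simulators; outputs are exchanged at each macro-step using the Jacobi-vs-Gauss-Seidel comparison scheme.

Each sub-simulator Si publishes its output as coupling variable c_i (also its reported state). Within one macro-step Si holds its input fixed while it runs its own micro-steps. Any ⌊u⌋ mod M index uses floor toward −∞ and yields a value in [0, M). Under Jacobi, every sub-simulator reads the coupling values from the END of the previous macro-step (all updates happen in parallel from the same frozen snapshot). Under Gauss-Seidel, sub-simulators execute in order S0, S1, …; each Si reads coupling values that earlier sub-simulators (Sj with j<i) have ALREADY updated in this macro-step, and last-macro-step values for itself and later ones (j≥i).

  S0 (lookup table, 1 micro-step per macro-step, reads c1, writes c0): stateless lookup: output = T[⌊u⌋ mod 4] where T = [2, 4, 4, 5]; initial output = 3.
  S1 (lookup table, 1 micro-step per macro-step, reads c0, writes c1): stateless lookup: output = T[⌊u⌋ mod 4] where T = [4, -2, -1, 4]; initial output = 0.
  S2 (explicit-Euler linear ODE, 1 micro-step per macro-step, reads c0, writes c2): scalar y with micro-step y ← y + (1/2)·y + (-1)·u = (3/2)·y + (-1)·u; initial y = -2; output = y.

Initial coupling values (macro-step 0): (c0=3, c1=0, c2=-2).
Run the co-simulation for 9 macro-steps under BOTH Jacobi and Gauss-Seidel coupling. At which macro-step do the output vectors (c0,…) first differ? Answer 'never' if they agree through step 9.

[Jacobi] macro 1: S0 reads c1=0 → after 1×micro: 2; S1 reads c0=3 → after 1×micro: 4; S2 reads c0=3 → after 1×micro: -6 ⇒ (c0=2, c1=4, c2=-6)
[Jacobi] macro 2: S0 reads c1=4 → after 1×micro: 2; S1 reads c0=2 → after 1×micro: -1; S2 reads c0=2 → after 1×micro: -11 ⇒ (c0=2, c1=-1, c2=-11)
[Jacobi] macro 3: S0 reads c1=-1 → after 1×micro: 5; S1 reads c0=2 → after 1×micro: -1; S2 reads c0=2 → after 1×micro: -37/2 ⇒ (c0=5, c1=-1, c2=-37/2)
[Jacobi] macro 4: S0 reads c1=-1 → after 1×micro: 5; S1 reads c0=5 → after 1×micro: -2; S2 reads c0=5 → after 1×micro: -131/4 ⇒ (c0=5, c1=-2, c2=-131/4)
[Jacobi] macro 5: S0 reads c1=-2 → after 1×micro: 4; S1 reads c0=5 → after 1×micro: -2; S2 reads c0=5 → after 1×micro: -433/8 ⇒ (c0=4, c1=-2, c2=-433/8)
[Jacobi] macro 6: S0 reads c1=-2 → after 1×micro: 4; S1 reads c0=4 → after 1×micro: 4; S2 reads c0=4 → after 1×micro: -1363/16 ⇒ (c0=4, c1=4, c2=-1363/16)
[Jacobi] macro 7: S0 reads c1=4 → after 1×micro: 2; S1 reads c0=4 → after 1×micro: 4; S2 reads c0=4 → after 1×micro: -4217/32 ⇒ (c0=2, c1=4, c2=-4217/32)
[Jacobi] macro 8: S0 reads c1=4 → after 1×micro: 2; S1 reads c0=2 → after 1×micro: -1; S2 reads c0=2 → after 1×micro: -12779/64 ⇒ (c0=2, c1=-1, c2=-12779/64)
[Jacobi] macro 9: S0 reads c1=-1 → after 1×micro: 5; S1 reads c0=2 → after 1×micro: -1; S2 reads c0=2 → after 1×micro: -38593/128 ⇒ (c0=5, c1=-1, c2=-38593/128)
[Gauss-Seidel] macro 1: S0 reads c1=0 → after 1×micro: 2; S1 reads c0=2 → after 1×micro: -1; S2 reads c0=2 → after 1×micro: -5 ⇒ (c0=2, c1=-1, c2=-5)
[Gauss-Seidel] macro 2: S0 reads c1=-1 → after 1×micro: 5; S1 reads c0=5 → after 1×micro: -2; S2 reads c0=5 → after 1×micro: -25/2 ⇒ (c0=5, c1=-2, c2=-25/2)
[Gauss-Seidel] macro 3: S0 reads c1=-2 → after 1×micro: 4; S1 reads c0=4 → after 1×micro: 4; S2 reads c0=4 → after 1×micro: -91/4 ⇒ (c0=4, c1=4, c2=-91/4)
[Gauss-Seidel] macro 4: S0 reads c1=4 → after 1×micro: 2; S1 reads c0=2 → after 1×micro: -1; S2 reads c0=2 → after 1×micro: -289/8 ⇒ (c0=2, c1=-1, c2=-289/8)
[Gauss-Seidel] macro 5: S0 reads c1=-1 → after 1×micro: 5; S1 reads c0=5 → after 1×micro: -2; S2 reads c0=5 → after 1×micro: -947/16 ⇒ (c0=5, c1=-2, c2=-947/16)
[Gauss-Seidel] macro 6: S0 reads c1=-2 → after 1×micro: 4; S1 reads c0=4 → after 1×micro: 4; S2 reads c0=4 → after 1×micro: -2969/32 ⇒ (c0=4, c1=4, c2=-2969/32)
[Gauss-Seidel] macro 7: S0 reads c1=4 → after 1×micro: 2; S1 reads c0=2 → after 1×micro: -1; S2 reads c0=2 → after 1×micro: -9035/64 ⇒ (c0=2, c1=-1, c2=-9035/64)
[Gauss-Seidel] macro 8: S0 reads c1=-1 → after 1×micro: 5; S1 reads c0=5 → after 1×micro: -2; S2 reads c0=5 → after 1×micro: -27745/128 ⇒ (c0=5, c1=-2, c2=-27745/128)
[Gauss-Seidel] macro 9: S0 reads c1=-2 → after 1×micro: 4; S1 reads c0=4 → after 1×micro: 4; S2 reads c0=4 → after 1×micro: -84259/256 ⇒ (c0=4, c1=4, c2=-84259/256)

first divergence at macro-step: 1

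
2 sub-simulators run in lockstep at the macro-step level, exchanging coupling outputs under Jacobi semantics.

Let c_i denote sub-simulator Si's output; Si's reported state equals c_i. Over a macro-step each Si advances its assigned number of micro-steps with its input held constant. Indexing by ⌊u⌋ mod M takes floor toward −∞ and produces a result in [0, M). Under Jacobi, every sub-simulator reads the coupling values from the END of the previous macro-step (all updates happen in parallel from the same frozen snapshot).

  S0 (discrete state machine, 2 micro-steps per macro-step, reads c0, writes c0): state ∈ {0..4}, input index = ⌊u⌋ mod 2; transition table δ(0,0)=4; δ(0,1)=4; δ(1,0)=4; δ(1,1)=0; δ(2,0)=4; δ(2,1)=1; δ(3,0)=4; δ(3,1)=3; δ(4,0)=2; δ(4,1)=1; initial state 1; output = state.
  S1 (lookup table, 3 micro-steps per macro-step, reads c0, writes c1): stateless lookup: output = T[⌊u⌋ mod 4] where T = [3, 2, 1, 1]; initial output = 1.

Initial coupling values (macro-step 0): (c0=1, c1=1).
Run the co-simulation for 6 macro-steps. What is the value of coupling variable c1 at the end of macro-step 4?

c1 at macro-step 4 = 3

macro 1: S0 reads c0=1 → after 2×micro: 4; S1 reads c0=1 → after 3×micro: 2 ⇒ (c0=4, c1=2)
macro 2: S0 reads c0=4 → after 2×micro: 4; S1 reads c0=4 → after 3×micro: 3 ⇒ (c0=4, c1=3)
macro 3: S0 reads c0=4 → after 2×micro: 4; S1 reads c0=4 → after 3×micro: 3 ⇒ (c0=4, c1=3)
macro 4: S0 reads c0=4 → after 2×micro: 4; S1 reads c0=4 → after 3×micro: 3 ⇒ (c0=4, c1=3)
macro 5: S0 reads c0=4 → after 2×micro: 4; S1 reads c0=4 → after 3×micro: 3 ⇒ (c0=4, c1=3)
macro 6: S0 reads c0=4 → after 2×micro: 4; S1 reads c0=4 → after 3×micro: 3 ⇒ (c0=4, c1=3)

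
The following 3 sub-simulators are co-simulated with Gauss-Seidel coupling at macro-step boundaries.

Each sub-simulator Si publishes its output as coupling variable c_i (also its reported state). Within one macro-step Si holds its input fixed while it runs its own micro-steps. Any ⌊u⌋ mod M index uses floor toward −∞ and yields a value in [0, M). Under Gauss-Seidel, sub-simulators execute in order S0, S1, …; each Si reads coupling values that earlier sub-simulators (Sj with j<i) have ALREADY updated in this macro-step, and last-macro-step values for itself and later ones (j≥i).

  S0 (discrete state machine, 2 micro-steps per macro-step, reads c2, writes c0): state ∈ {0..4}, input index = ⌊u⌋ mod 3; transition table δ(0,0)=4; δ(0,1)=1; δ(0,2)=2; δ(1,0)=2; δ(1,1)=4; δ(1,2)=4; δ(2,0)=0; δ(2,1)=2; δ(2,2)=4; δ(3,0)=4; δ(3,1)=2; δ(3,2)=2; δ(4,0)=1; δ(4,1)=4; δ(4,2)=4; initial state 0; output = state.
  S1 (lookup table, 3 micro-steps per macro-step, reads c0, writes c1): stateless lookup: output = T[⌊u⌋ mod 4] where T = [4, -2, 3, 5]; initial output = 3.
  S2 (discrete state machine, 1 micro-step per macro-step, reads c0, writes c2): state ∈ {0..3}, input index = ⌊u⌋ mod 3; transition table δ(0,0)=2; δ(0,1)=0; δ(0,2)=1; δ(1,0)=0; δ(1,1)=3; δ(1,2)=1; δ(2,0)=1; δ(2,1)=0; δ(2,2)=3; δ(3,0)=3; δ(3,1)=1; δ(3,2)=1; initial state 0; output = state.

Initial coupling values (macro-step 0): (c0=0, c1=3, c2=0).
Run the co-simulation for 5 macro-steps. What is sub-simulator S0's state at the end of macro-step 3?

macro 1: S0 reads c2=0 → after 2×micro: 1; S1 reads c0=1 → after 3×micro: -2; S2 reads c0=1 → after 1×micro: 0 ⇒ (c0=1, c1=-2, c2=0)
macro 2: S0 reads c2=0 → after 2×micro: 0; S1 reads c0=0 → after 3×micro: 4; S2 reads c0=0 → after 1×micro: 2 ⇒ (c0=0, c1=4, c2=2)
macro 3: S0 reads c2=2 → after 2×micro: 4; S1 reads c0=4 → after 3×micro: 4; S2 reads c0=4 → after 1×micro: 0 ⇒ (c0=4, c1=4, c2=0)
macro 4: S0 reads c2=0 → after 2×micro: 2; S1 reads c0=2 → after 3×micro: 3; S2 reads c0=2 → after 1×micro: 1 ⇒ (c0=2, c1=3, c2=1)
macro 5: S0 reads c2=1 → after 2×micro: 2; S1 reads c0=2 → after 3×micro: 3; S2 reads c0=2 → after 1×micro: 1 ⇒ (c0=2, c1=3, c2=1)

S0 state at macro-step 3 = 4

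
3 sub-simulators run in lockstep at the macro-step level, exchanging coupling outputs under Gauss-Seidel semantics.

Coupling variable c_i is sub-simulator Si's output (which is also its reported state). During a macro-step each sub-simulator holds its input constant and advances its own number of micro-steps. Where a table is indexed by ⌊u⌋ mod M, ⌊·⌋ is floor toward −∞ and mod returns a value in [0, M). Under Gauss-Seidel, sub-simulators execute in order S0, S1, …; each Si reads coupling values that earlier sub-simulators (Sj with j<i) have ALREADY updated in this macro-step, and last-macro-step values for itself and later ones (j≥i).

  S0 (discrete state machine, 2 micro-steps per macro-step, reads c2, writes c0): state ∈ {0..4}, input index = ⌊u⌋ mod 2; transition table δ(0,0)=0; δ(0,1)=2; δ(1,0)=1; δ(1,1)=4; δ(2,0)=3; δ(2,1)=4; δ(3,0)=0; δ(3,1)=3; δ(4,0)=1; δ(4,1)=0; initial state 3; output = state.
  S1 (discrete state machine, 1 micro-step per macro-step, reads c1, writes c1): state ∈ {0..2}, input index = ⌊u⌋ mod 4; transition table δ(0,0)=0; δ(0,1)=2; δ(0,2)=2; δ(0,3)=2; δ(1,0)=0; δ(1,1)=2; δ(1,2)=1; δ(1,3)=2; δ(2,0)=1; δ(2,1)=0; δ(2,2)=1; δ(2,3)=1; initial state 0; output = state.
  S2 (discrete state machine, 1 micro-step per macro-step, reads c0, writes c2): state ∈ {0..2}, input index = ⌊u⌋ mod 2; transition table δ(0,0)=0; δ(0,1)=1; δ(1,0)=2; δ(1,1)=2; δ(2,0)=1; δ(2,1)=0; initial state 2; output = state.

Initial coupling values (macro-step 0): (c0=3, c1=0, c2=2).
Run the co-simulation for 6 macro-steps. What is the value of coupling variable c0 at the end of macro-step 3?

macro 1: S0 reads c2=2 → after 2×micro: 0; S1 reads c1=0 → after 1×micro: 0; S2 reads c0=0 → after 1×micro: 1 ⇒ (c0=0, c1=0, c2=1)
macro 2: S0 reads c2=1 → after 2×micro: 4; S1 reads c1=0 → after 1×micro: 0; S2 reads c0=4 → after 1×micro: 2 ⇒ (c0=4, c1=0, c2=2)
macro 3: S0 reads c2=2 → after 2×micro: 1; S1 reads c1=0 → after 1×micro: 0; S2 reads c0=1 → after 1×micro: 0 ⇒ (c0=1, c1=0, c2=0)
macro 4: S0 reads c2=0 → after 2×micro: 1; S1 reads c1=0 → after 1×micro: 0; S2 reads c0=1 → after 1×micro: 1 ⇒ (c0=1, c1=0, c2=1)
macro 5: S0 reads c2=1 → after 2×micro: 0; S1 reads c1=0 → after 1×micro: 0; S2 reads c0=0 → after 1×micro: 2 ⇒ (c0=0, c1=0, c2=2)
macro 6: S0 reads c2=2 → after 2×micro: 0; S1 reads c1=0 → after 1×micro: 0; S2 reads c0=0 → after 1×micro: 1 ⇒ (c0=0, c1=0, c2=1)

c0 at macro-step 3 = 1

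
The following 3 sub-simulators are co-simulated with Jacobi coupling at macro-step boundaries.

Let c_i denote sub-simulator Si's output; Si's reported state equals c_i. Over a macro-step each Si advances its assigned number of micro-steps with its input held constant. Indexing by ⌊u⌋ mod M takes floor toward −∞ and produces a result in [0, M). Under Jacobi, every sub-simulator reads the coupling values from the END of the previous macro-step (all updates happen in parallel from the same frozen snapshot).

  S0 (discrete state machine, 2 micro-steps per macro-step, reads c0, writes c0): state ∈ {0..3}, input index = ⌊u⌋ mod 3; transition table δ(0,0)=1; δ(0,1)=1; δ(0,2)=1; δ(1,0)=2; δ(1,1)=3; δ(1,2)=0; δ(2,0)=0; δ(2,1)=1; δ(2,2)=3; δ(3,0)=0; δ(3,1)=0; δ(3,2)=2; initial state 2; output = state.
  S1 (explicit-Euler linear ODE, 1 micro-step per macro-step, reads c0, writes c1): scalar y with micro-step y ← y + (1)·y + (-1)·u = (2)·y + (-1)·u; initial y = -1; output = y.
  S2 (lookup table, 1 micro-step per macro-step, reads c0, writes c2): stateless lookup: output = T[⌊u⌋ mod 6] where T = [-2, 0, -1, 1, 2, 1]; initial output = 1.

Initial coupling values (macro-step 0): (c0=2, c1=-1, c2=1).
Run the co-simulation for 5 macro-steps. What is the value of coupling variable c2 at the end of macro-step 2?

c2 at macro-step 2 = -1

macro 1: S0 reads c0=2 → after 2×micro: 2; S1 reads c0=2 → after 1×micro: -4; S2 reads c0=2 → after 1×micro: -1 ⇒ (c0=2, c1=-4, c2=-1)
macro 2: S0 reads c0=2 → after 2×micro: 2; S1 reads c0=2 → after 1×micro: -10; S2 reads c0=2 → after 1×micro: -1 ⇒ (c0=2, c1=-10, c2=-1)
macro 3: S0 reads c0=2 → after 2×micro: 2; S1 reads c0=2 → after 1×micro: -22; S2 reads c0=2 → after 1×micro: -1 ⇒ (c0=2, c1=-22, c2=-1)
macro 4: S0 reads c0=2 → after 2×micro: 2; S1 reads c0=2 → after 1×micro: -46; S2 reads c0=2 → after 1×micro: -1 ⇒ (c0=2, c1=-46, c2=-1)
macro 5: S0 reads c0=2 → after 2×micro: 2; S1 reads c0=2 → after 1×micro: -94; S2 reads c0=2 → after 1×micro: -1 ⇒ (c0=2, c1=-94, c2=-1)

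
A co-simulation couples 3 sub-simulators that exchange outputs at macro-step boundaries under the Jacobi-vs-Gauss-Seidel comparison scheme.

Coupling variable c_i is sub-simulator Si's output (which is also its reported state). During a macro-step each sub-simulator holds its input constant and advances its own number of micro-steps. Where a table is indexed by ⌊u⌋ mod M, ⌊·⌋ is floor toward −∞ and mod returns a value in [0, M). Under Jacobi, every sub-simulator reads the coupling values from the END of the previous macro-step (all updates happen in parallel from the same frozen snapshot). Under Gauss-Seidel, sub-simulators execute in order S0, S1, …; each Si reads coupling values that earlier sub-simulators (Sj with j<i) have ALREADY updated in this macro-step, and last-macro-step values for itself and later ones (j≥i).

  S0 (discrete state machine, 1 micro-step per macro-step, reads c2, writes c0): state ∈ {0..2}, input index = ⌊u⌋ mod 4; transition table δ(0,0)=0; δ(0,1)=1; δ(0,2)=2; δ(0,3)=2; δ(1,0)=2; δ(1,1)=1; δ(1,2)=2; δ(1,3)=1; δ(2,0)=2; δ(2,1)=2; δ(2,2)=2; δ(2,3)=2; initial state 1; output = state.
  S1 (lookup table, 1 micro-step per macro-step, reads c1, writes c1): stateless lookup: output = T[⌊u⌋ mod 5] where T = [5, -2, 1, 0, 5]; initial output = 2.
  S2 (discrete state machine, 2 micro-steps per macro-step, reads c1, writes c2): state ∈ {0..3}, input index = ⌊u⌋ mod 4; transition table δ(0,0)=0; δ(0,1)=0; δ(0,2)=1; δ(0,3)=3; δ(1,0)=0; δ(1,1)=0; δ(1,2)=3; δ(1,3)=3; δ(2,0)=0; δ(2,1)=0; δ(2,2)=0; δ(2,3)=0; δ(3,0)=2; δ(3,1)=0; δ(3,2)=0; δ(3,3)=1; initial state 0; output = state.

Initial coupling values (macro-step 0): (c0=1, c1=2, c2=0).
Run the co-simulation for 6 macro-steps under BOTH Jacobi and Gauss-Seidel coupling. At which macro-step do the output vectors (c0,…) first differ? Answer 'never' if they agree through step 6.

first divergence at macro-step: 1

[Jacobi] macro 1: S0 reads c2=0 → after 1×micro: 2; S1 reads c1=2 → after 1×micro: 1; S2 reads c1=2 → after 2×micro: 3 ⇒ (c0=2, c1=1, c2=3)
[Jacobi] macro 2: S0 reads c2=3 → after 1×micro: 2; S1 reads c1=1 → after 1×micro: -2; S2 reads c1=1 → after 2×micro: 0 ⇒ (c0=2, c1=-2, c2=0)
[Jacobi] macro 3: S0 reads c2=0 → after 1×micro: 2; S1 reads c1=-2 → after 1×micro: 0; S2 reads c1=-2 → after 2×micro: 3 ⇒ (c0=2, c1=0, c2=3)
[Jacobi] macro 4: S0 reads c2=3 → after 1×micro: 2; S1 reads c1=0 → after 1×micro: 5; S2 reads c1=0 → after 2×micro: 0 ⇒ (c0=2, c1=5, c2=0)
[Jacobi] macro 5: S0 reads c2=0 → after 1×micro: 2; S1 reads c1=5 → after 1×micro: 5; S2 reads c1=5 → after 2×micro: 0 ⇒ (c0=2, c1=5, c2=0)
[Jacobi] macro 6: S0 reads c2=0 → after 1×micro: 2; S1 reads c1=5 → after 1×micro: 5; S2 reads c1=5 → after 2×micro: 0 ⇒ (c0=2, c1=5, c2=0)
[Gauss-Seidel] macro 1: S0 reads c2=0 → after 1×micro: 2; S1 reads c1=2 → after 1×micro: 1; S2 reads c1=1 → after 2×micro: 0 ⇒ (c0=2, c1=1, c2=0)
[Gauss-Seidel] macro 2: S0 reads c2=0 → after 1×micro: 2; S1 reads c1=1 → after 1×micro: -2; S2 reads c1=-2 → after 2×micro: 3 ⇒ (c0=2, c1=-2, c2=3)
[Gauss-Seidel] macro 3: S0 reads c2=3 → after 1×micro: 2; S1 reads c1=-2 → after 1×micro: 0; S2 reads c1=0 → after 2×micro: 0 ⇒ (c0=2, c1=0, c2=0)
[Gauss-Seidel] macro 4: S0 reads c2=0 → after 1×micro: 2; S1 reads c1=0 → after 1×micro: 5; S2 reads c1=5 → after 2×micro: 0 ⇒ (c0=2, c1=5, c2=0)
[Gauss-Seidel] macro 5: S0 reads c2=0 → after 1×micro: 2; S1 reads c1=5 → after 1×micro: 5; S2 reads c1=5 → after 2×micro: 0 ⇒ (c0=2, c1=5, c2=0)
[Gauss-Seidel] macro 6: S0 reads c2=0 → after 1×micro: 2; S1 reads c1=5 → after 1×micro: 5; S2 reads c1=5 → after 2×micro: 0 ⇒ (c0=2, c1=5, c2=0)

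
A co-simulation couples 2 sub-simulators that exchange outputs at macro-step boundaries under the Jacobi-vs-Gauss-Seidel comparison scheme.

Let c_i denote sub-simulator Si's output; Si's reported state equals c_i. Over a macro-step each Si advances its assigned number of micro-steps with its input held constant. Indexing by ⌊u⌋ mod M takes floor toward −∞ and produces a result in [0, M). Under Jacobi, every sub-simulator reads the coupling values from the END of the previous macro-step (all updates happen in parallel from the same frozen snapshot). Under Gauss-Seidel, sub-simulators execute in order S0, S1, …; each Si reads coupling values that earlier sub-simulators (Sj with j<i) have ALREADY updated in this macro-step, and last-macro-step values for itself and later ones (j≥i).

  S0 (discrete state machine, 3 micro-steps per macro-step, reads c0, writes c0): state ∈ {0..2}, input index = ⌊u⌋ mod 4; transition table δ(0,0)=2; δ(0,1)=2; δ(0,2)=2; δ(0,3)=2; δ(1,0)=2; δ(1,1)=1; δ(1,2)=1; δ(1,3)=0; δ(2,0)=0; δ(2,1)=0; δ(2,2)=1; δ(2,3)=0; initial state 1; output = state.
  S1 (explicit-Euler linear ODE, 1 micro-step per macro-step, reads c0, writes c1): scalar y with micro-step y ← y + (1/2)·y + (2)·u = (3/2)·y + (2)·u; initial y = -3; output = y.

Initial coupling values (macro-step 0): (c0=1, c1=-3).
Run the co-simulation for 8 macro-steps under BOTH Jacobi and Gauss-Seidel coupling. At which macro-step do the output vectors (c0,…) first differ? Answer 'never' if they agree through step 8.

[Jacobi] macro 1: S0 reads c0=1 → after 3×micro: 1; S1 reads c0=1 → after 1×micro: -5/2 ⇒ (c0=1, c1=-5/2)
[Jacobi] macro 2: S0 reads c0=1 → after 3×micro: 1; S1 reads c0=1 → after 1×micro: -7/4 ⇒ (c0=1, c1=-7/4)
[Jacobi] macro 3: S0 reads c0=1 → after 3×micro: 1; S1 reads c0=1 → after 1×micro: -5/8 ⇒ (c0=1, c1=-5/8)
[Jacobi] macro 4: S0 reads c0=1 → after 3×micro: 1; S1 reads c0=1 → after 1×micro: 17/16 ⇒ (c0=1, c1=17/16)
[Jacobi] macro 5: S0 reads c0=1 → after 3×micro: 1; S1 reads c0=1 → after 1×micro: 115/32 ⇒ (c0=1, c1=115/32)
[Jacobi] macro 6: S0 reads c0=1 → after 3×micro: 1; S1 reads c0=1 → after 1×micro: 473/64 ⇒ (c0=1, c1=473/64)
[Jacobi] macro 7: S0 reads c0=1 → after 3×micro: 1; S1 reads c0=1 → after 1×micro: 1675/128 ⇒ (c0=1, c1=1675/128)
[Jacobi] macro 8: S0 reads c0=1 → after 3×micro: 1; S1 reads c0=1 → after 1×micro: 5537/256 ⇒ (c0=1, c1=5537/256)
[Gauss-Seidel] macro 1: S0 reads c0=1 → after 3×micro: 1; S1 reads c0=1 → after 1×micro: -5/2 ⇒ (c0=1, c1=-5/2)
[Gauss-Seidel] macro 2: S0 reads c0=1 → after 3×micro: 1; S1 reads c0=1 → after 1×micro: -7/4 ⇒ (c0=1, c1=-7/4)
[Gauss-Seidel] macro 3: S0 reads c0=1 → after 3×micro: 1; S1 reads c0=1 → after 1×micro: -5/8 ⇒ (c0=1, c1=-5/8)
[Gauss-Seidel] macro 4: S0 reads c0=1 → after 3×micro: 1; S1 reads c0=1 → after 1×micro: 17/16 ⇒ (c0=1, c1=17/16)
[Gauss-Seidel] macro 5: S0 reads c0=1 → after 3×micro: 1; S1 reads c0=1 → after 1×micro: 115/32 ⇒ (c0=1, c1=115/32)
[Gauss-Seidel] macro 6: S0 reads c0=1 → after 3×micro: 1; S1 reads c0=1 → after 1×micro: 473/64 ⇒ (c0=1, c1=473/64)
[Gauss-Seidel] macro 7: S0 reads c0=1 → after 3×micro: 1; S1 reads c0=1 → after 1×micro: 1675/128 ⇒ (c0=1, c1=1675/128)
[Gauss-Seidel] macro 8: S0 reads c0=1 → after 3×micro: 1; S1 reads c0=1 → after 1×micro: 5537/256 ⇒ (c0=1, c1=5537/256)

first divergence at macro-step: never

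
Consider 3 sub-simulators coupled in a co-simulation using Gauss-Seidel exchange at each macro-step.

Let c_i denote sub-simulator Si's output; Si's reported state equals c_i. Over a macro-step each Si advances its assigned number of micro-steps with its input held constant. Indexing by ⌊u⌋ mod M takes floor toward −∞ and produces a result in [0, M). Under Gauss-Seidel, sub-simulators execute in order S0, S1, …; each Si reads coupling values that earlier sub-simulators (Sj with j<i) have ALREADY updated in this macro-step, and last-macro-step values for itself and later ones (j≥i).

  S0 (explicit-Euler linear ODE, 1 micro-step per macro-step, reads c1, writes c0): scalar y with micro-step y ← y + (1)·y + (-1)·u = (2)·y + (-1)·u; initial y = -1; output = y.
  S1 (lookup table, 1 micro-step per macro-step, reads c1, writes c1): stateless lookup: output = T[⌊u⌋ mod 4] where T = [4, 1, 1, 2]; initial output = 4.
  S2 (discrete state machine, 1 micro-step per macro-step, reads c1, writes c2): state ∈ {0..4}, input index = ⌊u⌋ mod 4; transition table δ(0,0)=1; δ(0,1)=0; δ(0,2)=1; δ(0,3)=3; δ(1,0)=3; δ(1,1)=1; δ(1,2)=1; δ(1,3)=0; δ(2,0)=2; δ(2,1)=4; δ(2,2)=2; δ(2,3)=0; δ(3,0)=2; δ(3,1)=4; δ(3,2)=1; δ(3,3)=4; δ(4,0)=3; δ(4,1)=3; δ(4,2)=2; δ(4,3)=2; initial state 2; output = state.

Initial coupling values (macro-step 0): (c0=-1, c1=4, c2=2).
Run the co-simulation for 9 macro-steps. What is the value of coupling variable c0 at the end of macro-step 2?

c0 at macro-step 2 = -16

macro 1: S0 reads c1=4 → after 1×micro: -6; S1 reads c1=4 → after 1×micro: 4; S2 reads c1=4 → after 1×micro: 2 ⇒ (c0=-6, c1=4, c2=2)
macro 2: S0 reads c1=4 → after 1×micro: -16; S1 reads c1=4 → after 1×micro: 4; S2 reads c1=4 → after 1×micro: 2 ⇒ (c0=-16, c1=4, c2=2)
macro 3: S0 reads c1=4 → after 1×micro: -36; S1 reads c1=4 → after 1×micro: 4; S2 reads c1=4 → after 1×micro: 2 ⇒ (c0=-36, c1=4, c2=2)
macro 4: S0 reads c1=4 → after 1×micro: -76; S1 reads c1=4 → after 1×micro: 4; S2 reads c1=4 → after 1×micro: 2 ⇒ (c0=-76, c1=4, c2=2)
macro 5: S0 reads c1=4 → after 1×micro: -156; S1 reads c1=4 → after 1×micro: 4; S2 reads c1=4 → after 1×micro: 2 ⇒ (c0=-156, c1=4, c2=2)
macro 6: S0 reads c1=4 → after 1×micro: -316; S1 reads c1=4 → after 1×micro: 4; S2 reads c1=4 → after 1×micro: 2 ⇒ (c0=-316, c1=4, c2=2)
macro 7: S0 reads c1=4 → after 1×micro: -636; S1 reads c1=4 → after 1×micro: 4; S2 reads c1=4 → after 1×micro: 2 ⇒ (c0=-636, c1=4, c2=2)
macro 8: S0 reads c1=4 → after 1×micro: -1276; S1 reads c1=4 → after 1×micro: 4; S2 reads c1=4 → after 1×micro: 2 ⇒ (c0=-1276, c1=4, c2=2)
macro 9: S0 reads c1=4 → after 1×micro: -2556; S1 reads c1=4 → after 1×micro: 4; S2 reads c1=4 → after 1×micro: 2 ⇒ (c0=-2556, c1=4, c2=2)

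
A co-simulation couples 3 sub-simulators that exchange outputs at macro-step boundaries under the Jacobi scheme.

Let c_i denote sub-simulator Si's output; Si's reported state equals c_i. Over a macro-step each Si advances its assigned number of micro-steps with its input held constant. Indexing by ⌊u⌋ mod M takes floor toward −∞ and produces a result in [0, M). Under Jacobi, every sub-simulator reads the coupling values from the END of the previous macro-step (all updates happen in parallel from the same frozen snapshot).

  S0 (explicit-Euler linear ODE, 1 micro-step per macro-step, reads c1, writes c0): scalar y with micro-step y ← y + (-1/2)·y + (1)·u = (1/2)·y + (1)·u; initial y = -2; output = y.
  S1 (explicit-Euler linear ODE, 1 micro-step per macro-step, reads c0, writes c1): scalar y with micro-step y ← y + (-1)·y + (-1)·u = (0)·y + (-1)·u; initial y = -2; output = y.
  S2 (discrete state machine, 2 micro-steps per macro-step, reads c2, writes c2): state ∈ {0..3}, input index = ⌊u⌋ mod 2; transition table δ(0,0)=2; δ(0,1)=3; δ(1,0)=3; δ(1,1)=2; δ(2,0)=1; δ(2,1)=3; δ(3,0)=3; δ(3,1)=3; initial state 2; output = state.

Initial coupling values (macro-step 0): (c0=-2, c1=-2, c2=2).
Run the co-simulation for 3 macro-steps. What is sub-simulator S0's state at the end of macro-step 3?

macro 1: S0 reads c1=-2 → after 1×micro: -3; S1 reads c0=-2 → after 1×micro: 2; S2 reads c2=2 → after 2×micro: 3 ⇒ (c0=-3, c1=2, c2=3)
macro 2: S0 reads c1=2 → after 1×micro: 1/2; S1 reads c0=-3 → after 1×micro: 3; S2 reads c2=3 → after 2×micro: 3 ⇒ (c0=1/2, c1=3, c2=3)
macro 3: S0 reads c1=3 → after 1×micro: 13/4; S1 reads c0=1/2 → after 1×micro: -1/2; S2 reads c2=3 → after 2×micro: 3 ⇒ (c0=13/4, c1=-1/2, c2=3)

S0 state at macro-step 3 = 13/4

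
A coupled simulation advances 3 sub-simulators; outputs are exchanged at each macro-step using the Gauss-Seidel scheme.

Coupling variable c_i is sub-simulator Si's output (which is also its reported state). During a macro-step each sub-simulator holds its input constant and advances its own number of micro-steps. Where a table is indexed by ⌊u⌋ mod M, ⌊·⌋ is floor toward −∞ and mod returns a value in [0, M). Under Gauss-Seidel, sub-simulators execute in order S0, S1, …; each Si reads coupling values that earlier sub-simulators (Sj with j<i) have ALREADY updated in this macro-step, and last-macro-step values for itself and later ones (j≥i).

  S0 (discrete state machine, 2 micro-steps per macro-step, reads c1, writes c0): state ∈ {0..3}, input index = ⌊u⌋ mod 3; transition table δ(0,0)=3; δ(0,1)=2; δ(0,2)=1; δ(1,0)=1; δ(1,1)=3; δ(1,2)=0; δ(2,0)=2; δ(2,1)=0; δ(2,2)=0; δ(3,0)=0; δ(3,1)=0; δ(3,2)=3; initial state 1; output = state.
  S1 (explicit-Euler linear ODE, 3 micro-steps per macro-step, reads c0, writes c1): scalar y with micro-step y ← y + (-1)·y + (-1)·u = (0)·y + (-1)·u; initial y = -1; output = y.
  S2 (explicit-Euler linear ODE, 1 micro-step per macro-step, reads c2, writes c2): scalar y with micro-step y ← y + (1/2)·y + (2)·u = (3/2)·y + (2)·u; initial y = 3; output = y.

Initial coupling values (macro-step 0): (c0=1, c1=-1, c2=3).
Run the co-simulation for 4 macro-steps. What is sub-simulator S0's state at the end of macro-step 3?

S0 state at macro-step 3 = 1

macro 1: S0 reads c1=-1 → after 2×micro: 1; S1 reads c0=1 → after 3×micro: -1; S2 reads c2=3 → after 1×micro: 21/2 ⇒ (c0=1, c1=-1, c2=21/2)
macro 2: S0 reads c1=-1 → after 2×micro: 1; S1 reads c0=1 → after 3×micro: -1; S2 reads c2=21/2 → after 1×micro: 147/4 ⇒ (c0=1, c1=-1, c2=147/4)
macro 3: S0 reads c1=-1 → after 2×micro: 1; S1 reads c0=1 → after 3×micro: -1; S2 reads c2=147/4 → after 1×micro: 1029/8 ⇒ (c0=1, c1=-1, c2=1029/8)
macro 4: S0 reads c1=-1 → after 2×micro: 1; S1 reads c0=1 → after 3×micro: -1; S2 reads c2=1029/8 → after 1×micro: 7203/16 ⇒ (c0=1, c1=-1, c2=7203/16)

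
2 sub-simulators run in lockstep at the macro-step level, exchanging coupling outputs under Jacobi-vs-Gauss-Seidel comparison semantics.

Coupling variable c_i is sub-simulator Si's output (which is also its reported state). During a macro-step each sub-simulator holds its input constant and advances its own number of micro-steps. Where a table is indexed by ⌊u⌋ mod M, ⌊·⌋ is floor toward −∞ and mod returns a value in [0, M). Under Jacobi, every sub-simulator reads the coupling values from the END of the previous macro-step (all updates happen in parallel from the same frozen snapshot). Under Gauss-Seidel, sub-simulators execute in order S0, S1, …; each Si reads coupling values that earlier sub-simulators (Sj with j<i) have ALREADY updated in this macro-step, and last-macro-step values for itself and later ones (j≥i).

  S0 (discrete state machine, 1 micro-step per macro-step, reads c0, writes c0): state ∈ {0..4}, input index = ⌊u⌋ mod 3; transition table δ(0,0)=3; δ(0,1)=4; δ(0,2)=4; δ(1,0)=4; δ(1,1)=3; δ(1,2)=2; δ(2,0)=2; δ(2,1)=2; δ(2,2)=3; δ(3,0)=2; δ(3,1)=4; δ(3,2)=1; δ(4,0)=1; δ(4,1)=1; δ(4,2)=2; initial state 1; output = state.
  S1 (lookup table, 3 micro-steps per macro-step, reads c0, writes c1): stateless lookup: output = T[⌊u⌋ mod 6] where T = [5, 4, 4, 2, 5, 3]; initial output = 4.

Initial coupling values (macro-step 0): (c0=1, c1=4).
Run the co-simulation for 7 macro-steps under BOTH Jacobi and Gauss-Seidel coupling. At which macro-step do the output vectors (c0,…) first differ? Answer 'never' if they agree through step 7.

first divergence at macro-step: 1

[Jacobi] macro 1: S0 reads c0=1 → after 1×micro: 3; S1 reads c0=1 → after 3×micro: 4 ⇒ (c0=3, c1=4)
[Jacobi] macro 2: S0 reads c0=3 → after 1×micro: 2; S1 reads c0=3 → after 3×micro: 2 ⇒ (c0=2, c1=2)
[Jacobi] macro 3: S0 reads c0=2 → after 1×micro: 3; S1 reads c0=2 → after 3×micro: 4 ⇒ (c0=3, c1=4)
[Jacobi] macro 4: S0 reads c0=3 → after 1×micro: 2; S1 reads c0=3 → after 3×micro: 2 ⇒ (c0=2, c1=2)
[Jacobi] macro 5: S0 reads c0=2 → after 1×micro: 3; S1 reads c0=2 → after 3×micro: 4 ⇒ (c0=3, c1=4)
[Jacobi] macro 6: S0 reads c0=3 → after 1×micro: 2; S1 reads c0=3 → after 3×micro: 2 ⇒ (c0=2, c1=2)
[Jacobi] macro 7: S0 reads c0=2 → after 1×micro: 3; S1 reads c0=2 → after 3×micro: 4 ⇒ (c0=3, c1=4)
[Gauss-Seidel] macro 1: S0 reads c0=1 → after 1×micro: 3; S1 reads c0=3 → after 3×micro: 2 ⇒ (c0=3, c1=2)
[Gauss-Seidel] macro 2: S0 reads c0=3 → after 1×micro: 2; S1 reads c0=2 → after 3×micro: 4 ⇒ (c0=2, c1=4)
[Gauss-Seidel] macro 3: S0 reads c0=2 → after 1×micro: 3; S1 reads c0=3 → after 3×micro: 2 ⇒ (c0=3, c1=2)
[Gauss-Seidel] macro 4: S0 reads c0=3 → after 1×micro: 2; S1 reads c0=2 → after 3×micro: 4 ⇒ (c0=2, c1=4)
[Gauss-Seidel] macro 5: S0 reads c0=2 → after 1×micro: 3; S1 reads c0=3 → after 3×micro: 2 ⇒ (c0=3, c1=2)
[Gauss-Seidel] macro 6: S0 reads c0=3 → after 1×micro: 2; S1 reads c0=2 → after 3×micro: 4 ⇒ (c0=2, c1=4)
[Gauss-Seidel] macro 7: S0 reads c0=2 → after 1×micro: 3; S1 reads c0=3 → after 3×micro: 2 ⇒ (c0=3, c1=2)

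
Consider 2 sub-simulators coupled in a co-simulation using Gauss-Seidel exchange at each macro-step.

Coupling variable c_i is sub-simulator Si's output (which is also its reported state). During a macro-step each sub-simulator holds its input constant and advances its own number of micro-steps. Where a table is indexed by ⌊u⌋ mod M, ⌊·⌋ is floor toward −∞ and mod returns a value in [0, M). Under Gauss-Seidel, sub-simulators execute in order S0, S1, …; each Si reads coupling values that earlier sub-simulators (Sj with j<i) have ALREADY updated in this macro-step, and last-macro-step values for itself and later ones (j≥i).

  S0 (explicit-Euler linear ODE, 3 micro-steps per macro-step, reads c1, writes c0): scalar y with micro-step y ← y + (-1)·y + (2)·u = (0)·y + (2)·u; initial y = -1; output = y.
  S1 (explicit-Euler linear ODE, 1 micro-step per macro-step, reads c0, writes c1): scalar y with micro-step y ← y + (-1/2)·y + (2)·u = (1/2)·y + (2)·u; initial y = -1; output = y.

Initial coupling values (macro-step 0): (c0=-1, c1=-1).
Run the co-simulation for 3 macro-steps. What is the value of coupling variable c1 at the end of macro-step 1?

macro 1: S0 reads c1=-1 → after 3×micro: -2; S1 reads c0=-2 → after 1×micro: -9/2 ⇒ (c0=-2, c1=-9/2)
macro 2: S0 reads c1=-9/2 → after 3×micro: -9; S1 reads c0=-9 → after 1×micro: -81/4 ⇒ (c0=-9, c1=-81/4)
macro 3: S0 reads c1=-81/4 → after 3×micro: -81/2; S1 reads c0=-81/2 → after 1×micro: -729/8 ⇒ (c0=-81/2, c1=-729/8)

c1 at macro-step 1 = -9/2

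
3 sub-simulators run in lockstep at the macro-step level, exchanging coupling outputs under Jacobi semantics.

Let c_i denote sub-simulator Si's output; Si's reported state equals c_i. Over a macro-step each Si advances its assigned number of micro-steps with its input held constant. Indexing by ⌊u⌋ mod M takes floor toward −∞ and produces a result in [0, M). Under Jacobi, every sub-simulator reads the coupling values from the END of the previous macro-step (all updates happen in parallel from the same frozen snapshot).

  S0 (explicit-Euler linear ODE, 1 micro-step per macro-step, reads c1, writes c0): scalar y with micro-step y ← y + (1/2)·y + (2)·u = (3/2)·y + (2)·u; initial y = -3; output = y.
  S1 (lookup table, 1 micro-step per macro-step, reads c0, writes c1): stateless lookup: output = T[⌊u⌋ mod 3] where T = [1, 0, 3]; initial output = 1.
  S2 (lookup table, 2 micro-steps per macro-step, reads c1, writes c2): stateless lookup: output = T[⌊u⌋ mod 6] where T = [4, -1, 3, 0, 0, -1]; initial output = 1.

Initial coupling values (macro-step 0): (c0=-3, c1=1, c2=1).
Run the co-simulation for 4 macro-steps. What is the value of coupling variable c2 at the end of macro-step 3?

macro 1: S0 reads c1=1 → after 1×micro: -5/2; S1 reads c0=-3 → after 1×micro: 1; S2 reads c1=1 → after 2×micro: -1 ⇒ (c0=-5/2, c1=1, c2=-1)
macro 2: S0 reads c1=1 → after 1×micro: -7/4; S1 reads c0=-5/2 → after 1×micro: 1; S2 reads c1=1 → after 2×micro: -1 ⇒ (c0=-7/4, c1=1, c2=-1)
macro 3: S0 reads c1=1 → after 1×micro: -5/8; S1 reads c0=-7/4 → after 1×micro: 0; S2 reads c1=1 → after 2×micro: -1 ⇒ (c0=-5/8, c1=0, c2=-1)
macro 4: S0 reads c1=0 → after 1×micro: -15/16; S1 reads c0=-5/8 → after 1×micro: 3; S2 reads c1=0 → after 2×micro: 4 ⇒ (c0=-15/16, c1=3, c2=4)

c2 at macro-step 3 = -1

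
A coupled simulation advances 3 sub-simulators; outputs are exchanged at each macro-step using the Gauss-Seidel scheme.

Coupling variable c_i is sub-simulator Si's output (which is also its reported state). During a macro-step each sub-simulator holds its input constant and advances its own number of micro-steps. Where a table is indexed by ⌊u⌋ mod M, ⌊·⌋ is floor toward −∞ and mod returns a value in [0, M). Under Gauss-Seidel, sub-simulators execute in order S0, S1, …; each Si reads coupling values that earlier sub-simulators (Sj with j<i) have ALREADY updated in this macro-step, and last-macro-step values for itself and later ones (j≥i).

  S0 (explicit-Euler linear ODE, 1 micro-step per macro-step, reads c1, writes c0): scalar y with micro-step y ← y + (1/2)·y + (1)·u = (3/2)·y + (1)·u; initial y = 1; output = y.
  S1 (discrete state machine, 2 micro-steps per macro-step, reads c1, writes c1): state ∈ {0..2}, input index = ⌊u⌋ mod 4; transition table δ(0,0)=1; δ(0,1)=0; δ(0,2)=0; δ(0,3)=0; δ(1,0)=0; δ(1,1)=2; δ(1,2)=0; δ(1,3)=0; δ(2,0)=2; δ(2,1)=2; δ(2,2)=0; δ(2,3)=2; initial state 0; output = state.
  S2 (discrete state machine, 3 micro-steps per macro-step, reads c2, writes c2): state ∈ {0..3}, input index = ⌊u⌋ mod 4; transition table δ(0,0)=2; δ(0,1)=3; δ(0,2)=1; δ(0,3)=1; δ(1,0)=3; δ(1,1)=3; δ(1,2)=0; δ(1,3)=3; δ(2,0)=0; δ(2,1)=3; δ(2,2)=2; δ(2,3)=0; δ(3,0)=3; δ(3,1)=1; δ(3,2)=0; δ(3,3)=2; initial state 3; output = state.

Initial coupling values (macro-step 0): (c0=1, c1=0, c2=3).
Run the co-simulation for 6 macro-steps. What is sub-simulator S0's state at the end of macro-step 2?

S0 state at macro-step 2 = 9/4

macro 1: S0 reads c1=0 → after 1×micro: 3/2; S1 reads c1=0 → after 2×micro: 0; S2 reads c2=3 → after 3×micro: 1 ⇒ (c0=3/2, c1=0, c2=1)
macro 2: S0 reads c1=0 → after 1×micro: 9/4; S1 reads c1=0 → after 2×micro: 0; S2 reads c2=1 → after 3×micro: 3 ⇒ (c0=9/4, c1=0, c2=3)
macro 3: S0 reads c1=0 → after 1×micro: 27/8; S1 reads c1=0 → after 2×micro: 0; S2 reads c2=3 → after 3×micro: 1 ⇒ (c0=27/8, c1=0, c2=1)
macro 4: S0 reads c1=0 → after 1×micro: 81/16; S1 reads c1=0 → after 2×micro: 0; S2 reads c2=1 → after 3×micro: 3 ⇒ (c0=81/16, c1=0, c2=3)
macro 5: S0 reads c1=0 → after 1×micro: 243/32; S1 reads c1=0 → after 2×micro: 0; S2 reads c2=3 → after 3×micro: 1 ⇒ (c0=243/32, c1=0, c2=1)
macro 6: S0 reads c1=0 → after 1×micro: 729/64; S1 reads c1=0 → after 2×micro: 0; S2 reads c2=1 → after 3×micro: 3 ⇒ (c0=729/64, c1=0, c2=3)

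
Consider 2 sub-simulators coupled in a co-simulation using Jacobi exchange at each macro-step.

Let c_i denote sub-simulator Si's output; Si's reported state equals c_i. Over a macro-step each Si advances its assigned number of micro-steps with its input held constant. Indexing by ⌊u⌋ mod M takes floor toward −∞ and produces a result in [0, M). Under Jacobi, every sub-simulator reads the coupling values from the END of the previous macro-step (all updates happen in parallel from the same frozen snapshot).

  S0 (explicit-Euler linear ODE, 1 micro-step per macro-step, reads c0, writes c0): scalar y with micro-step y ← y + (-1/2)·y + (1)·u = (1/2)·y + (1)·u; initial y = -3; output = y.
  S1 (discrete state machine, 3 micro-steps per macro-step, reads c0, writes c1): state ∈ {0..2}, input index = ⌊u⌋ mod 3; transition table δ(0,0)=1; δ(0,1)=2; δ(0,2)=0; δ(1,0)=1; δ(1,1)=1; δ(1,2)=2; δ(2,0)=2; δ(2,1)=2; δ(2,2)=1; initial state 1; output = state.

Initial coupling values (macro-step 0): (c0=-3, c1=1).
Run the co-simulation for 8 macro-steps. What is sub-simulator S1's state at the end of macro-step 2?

S1 state at macro-step 2 = 1

macro 1: S0 reads c0=-3 → after 1×micro: -9/2; S1 reads c0=-3 → after 3×micro: 1 ⇒ (c0=-9/2, c1=1)
macro 2: S0 reads c0=-9/2 → after 1×micro: -27/4; S1 reads c0=-9/2 → after 3×micro: 1 ⇒ (c0=-27/4, c1=1)
macro 3: S0 reads c0=-27/4 → after 1×micro: -81/8; S1 reads c0=-27/4 → after 3×micro: 2 ⇒ (c0=-81/8, c1=2)
macro 4: S0 reads c0=-81/8 → after 1×micro: -243/16; S1 reads c0=-81/8 → after 3×micro: 2 ⇒ (c0=-243/16, c1=2)
macro 5: S0 reads c0=-243/16 → after 1×micro: -729/32; S1 reads c0=-243/16 → after 3×micro: 1 ⇒ (c0=-729/32, c1=1)
macro 6: S0 reads c0=-729/32 → after 1×micro: -2187/64; S1 reads c0=-729/32 → after 3×micro: 1 ⇒ (c0=-2187/64, c1=1)
macro 7: S0 reads c0=-2187/64 → after 1×micro: -6561/128; S1 reads c0=-2187/64 → after 3×micro: 1 ⇒ (c0=-6561/128, c1=1)
macro 8: S0 reads c0=-6561/128 → after 1×micro: -19683/256; S1 reads c0=-6561/128 → after 3×micro: 2 ⇒ (c0=-19683/256, c1=2)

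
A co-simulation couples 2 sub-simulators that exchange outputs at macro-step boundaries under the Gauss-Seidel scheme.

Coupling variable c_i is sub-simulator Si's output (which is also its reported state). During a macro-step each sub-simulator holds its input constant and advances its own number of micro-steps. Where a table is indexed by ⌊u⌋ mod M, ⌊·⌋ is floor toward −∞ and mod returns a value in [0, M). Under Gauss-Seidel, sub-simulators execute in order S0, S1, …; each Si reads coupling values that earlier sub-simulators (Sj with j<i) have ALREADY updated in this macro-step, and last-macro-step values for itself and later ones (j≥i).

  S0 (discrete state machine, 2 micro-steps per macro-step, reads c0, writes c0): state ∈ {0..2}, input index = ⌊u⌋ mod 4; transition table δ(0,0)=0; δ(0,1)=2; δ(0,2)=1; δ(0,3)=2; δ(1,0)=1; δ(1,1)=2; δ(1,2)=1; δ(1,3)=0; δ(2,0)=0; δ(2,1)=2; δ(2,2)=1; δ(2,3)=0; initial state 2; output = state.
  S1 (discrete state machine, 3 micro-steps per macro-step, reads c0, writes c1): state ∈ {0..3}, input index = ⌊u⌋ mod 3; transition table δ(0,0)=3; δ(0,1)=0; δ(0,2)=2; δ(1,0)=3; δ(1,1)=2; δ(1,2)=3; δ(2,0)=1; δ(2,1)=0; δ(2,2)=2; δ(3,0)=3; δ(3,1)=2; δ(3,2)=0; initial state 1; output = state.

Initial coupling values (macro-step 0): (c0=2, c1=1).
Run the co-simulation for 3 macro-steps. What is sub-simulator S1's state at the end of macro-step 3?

macro 1: S0 reads c0=2 → after 2×micro: 1; S1 reads c0=1 → after 3×micro: 0 ⇒ (c0=1, c1=0)
macro 2: S0 reads c0=1 → after 2×micro: 2; S1 reads c0=2 → after 3×micro: 2 ⇒ (c0=2, c1=2)
macro 3: S0 reads c0=2 → after 2×micro: 1; S1 reads c0=1 → after 3×micro: 0 ⇒ (c0=1, c1=0)

S1 state at macro-step 3 = 0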